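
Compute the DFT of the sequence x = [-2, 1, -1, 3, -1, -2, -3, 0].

X[k] = Σ(n=0 to 7) x[n] · ω_8^(nk)
where ω_8 = e^(-2πi/8)

Computing each X[k]:
X[0] = -5
X[1] = -1.0000-6.2426i
X[2] = 1+4i
X[3] = -1.0000-2.2426i
X[4] = -9
X[5] = -1.0000+2.2426i
X[6] = 1-4i
X[7] = -1.0000+6.2426i

X = [-5, -1.0000-6.2426i, 1+4i, -1.0000-2.2426i, -9, -1.0000+2.2426i, 1-4i, -1.0000+6.2426i]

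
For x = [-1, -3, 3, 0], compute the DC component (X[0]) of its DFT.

X[0] = Σ(n=0 to 3) x[n] · ω_4^0 = Σ x[n]
= (-1) + (-3) + (3) + (0)

X[0] = -1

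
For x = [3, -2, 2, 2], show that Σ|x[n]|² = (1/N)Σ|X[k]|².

Time domain:
Σ|x[n]|² = |3|² + |-2|² + |2|² + |2|² = 21.0000

Frequency domain:
(1/4)Σ|X[k]|² = (1/4)(|5|² + |1+4i|² + |5|² + |1-4i|²) = (1/4)·84.0000 = 21.0000

Both sides agree, confirming Parseval's theorem.

Σ|x[n]|² = (1/N)Σ|X[k]|² = 21.0000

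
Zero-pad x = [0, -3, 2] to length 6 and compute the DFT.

Original 3-point DFT: [-1, 0.5000+4.3301i, 0.5000-4.3301i]
Zero-padded 6-point DFT provides frequency interpolation.

DFT_6([x, 0, ...]) = [-1, -2.5000+0.8660i, 0.5000+4.3301i, 5, 0.5000-4.3301i, -2.5000-0.8660i]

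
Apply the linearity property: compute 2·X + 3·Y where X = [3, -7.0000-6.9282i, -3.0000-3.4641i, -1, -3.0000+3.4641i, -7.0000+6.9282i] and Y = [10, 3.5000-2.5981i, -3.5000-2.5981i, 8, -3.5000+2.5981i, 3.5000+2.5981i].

By linearity: DFT(2x + 3y) = 2·DFT(x) + 3·DFT(y)
= 2·[3, -7.0000-6.9282i, -3.0000-3.4641i, -1, -3.0000+3.4641i, -7.0000+6.9282i] + 3·[10, 3.5000-2.5981i, -3.5000-2.5981i, 8, -3.5000+2.5981i, 3.5000+2.5981i]

Computing element-wise:
Z[0] = 2·(3) + 3·(10) = 36
Z[1] = 2·(-7.0000-6.9282i) + 3·(3.5000-2.5981i) = -3.5000-21.6507i
Z[2] = 2·(-3.0000-3.4641i) + 3·(-3.5000-2.5981i) = -16.5000-14.7225i
Z[3] = 2·(-1) + 3·(8) = 22
Z[4] = 2·(-3.0000+3.4641i) + 3·(-3.5000+2.5981i) = -16.5000+14.7225i
Z[5] = 2·(-7.0000+6.9282i) + 3·(3.5000+2.5981i) = -3.5000+21.6507i

DFT(2x + 3y) = 2·X + 3·Y = [36, -3.5000-21.6507i, -16.5000-14.7225i, 22, -16.5000+14.7225i, -3.5000+21.6507i]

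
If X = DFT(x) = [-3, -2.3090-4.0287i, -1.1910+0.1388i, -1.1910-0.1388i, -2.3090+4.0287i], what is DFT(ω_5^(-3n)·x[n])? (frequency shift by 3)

Modulation property: DFT(ω_5^(-3n)·x[n]) = X[(k-3) mod 5], so circularly shift X by 3 positions.

X[k-3] = [-1.1910+0.1388i, -1.1910-0.1388i, -2.3090+4.0287i, -3, -2.3090-4.0287i]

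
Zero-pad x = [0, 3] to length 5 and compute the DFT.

Original 2-point DFT: [3, -3]
Zero-padded 5-point DFT provides frequency interpolation.

DFT_5([x, 0, ...]) = [3, 0.9271-2.8532i, -2.4271-1.7634i, -2.4271+1.7634i, 0.9271+2.8532i]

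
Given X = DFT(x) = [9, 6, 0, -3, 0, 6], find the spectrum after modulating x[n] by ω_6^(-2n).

Modulation property: DFT(ω_6^(-2n)·x[n]) = X[(k-2) mod 6], so circularly shift X by 2 positions.

X[k-2] = [0, 6, 9, 6, 0, -3]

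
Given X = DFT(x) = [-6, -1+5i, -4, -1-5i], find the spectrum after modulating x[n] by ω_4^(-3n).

Modulation property: DFT(ω_4^(-3n)·x[n]) = X[(k-3) mod 4], so circularly shift X by 3 positions.

X[k-3] = [-1+5i, -4, -1-5i, -6]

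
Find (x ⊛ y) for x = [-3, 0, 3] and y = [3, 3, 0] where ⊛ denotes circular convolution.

(x ⊛ y)[n] = Σ(m=0 to 2) x[m] · y[(n-m) mod 3]

Computing each output sample:
(x ⊛ y)[0] = 0
(x ⊛ y)[1] = -9
(x ⊛ y)[2] = 9

x ⊛ y = [0, -9, 9]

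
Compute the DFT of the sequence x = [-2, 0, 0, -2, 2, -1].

X[k] = Σ(n=0 to 5) x[n] · ω_6^(nk)
where ω_6 = e^(-2πi/6)

Computing each X[k]:
X[0] = -3
X[1] = -1.5000+0.8660i
X[2] = -4.5000-2.5981i
X[3] = 3
X[4] = -4.5000+2.5981i
X[5] = -1.5000-0.8660i

X = [-3, -1.5000+0.8660i, -4.5000-2.5981i, 3, -4.5000+2.5981i, -1.5000-0.8660i]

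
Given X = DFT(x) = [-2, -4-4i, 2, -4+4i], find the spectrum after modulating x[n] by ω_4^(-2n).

Modulation property: DFT(ω_4^(-2n)·x[n]) = X[(k-2) mod 4], so circularly shift X by 2 positions.

X[k-2] = [2, -4+4i, -2, -4-4i]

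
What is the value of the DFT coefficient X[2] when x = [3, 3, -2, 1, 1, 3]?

X[2] = Σ(n=0 to 5) x[n] · ω_6^(2n) where ω_6 = e^(-2πi/6)
= (3)·ω_6^0 + (3)·ω_6^2 + (-2)·ω_6^4 + (1)·ω_6^6 + (1)·ω_6^8 + (3)·ω_6^10

X[2] = 1.5000-2.5981i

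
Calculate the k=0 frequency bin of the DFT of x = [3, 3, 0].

X[0] = Σ(n=0 to 2) x[n] · ω_3^0 = Σ x[n]
= (3) + (3) + (0)

X[0] = 6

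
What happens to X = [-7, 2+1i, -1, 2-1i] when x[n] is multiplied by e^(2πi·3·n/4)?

Modulation property: DFT(ω_4^(-3n)·x[n]) = X[(k-3) mod 4], so circularly shift X by 3 positions.

X[k-3] = [2+1i, -1, 2-1i, -7]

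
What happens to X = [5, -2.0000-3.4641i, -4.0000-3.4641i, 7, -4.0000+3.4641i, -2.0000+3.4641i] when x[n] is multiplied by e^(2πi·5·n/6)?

Modulation property: DFT(ω_6^(-5n)·x[n]) = X[(k-5) mod 6], so circularly shift X by 5 positions.

X[k-5] = [-2.0000-3.4641i, -4.0000-3.4641i, 7, -4.0000+3.4641i, -2.0000+3.4641i, 5]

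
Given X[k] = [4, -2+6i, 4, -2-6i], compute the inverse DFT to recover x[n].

x[n] = (1/4) Σ(k=0 to 3) X[k] · e^(2πikn/4)

Computing each x[n]:
x[0] = 1
x[1] = -3
x[2] = 3
x[3] = 3

x = [1, -3, 3, 3]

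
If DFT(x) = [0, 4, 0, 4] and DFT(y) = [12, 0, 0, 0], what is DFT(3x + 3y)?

By linearity: DFT(3x + 3y) = 3·DFT(x) + 3·DFT(y)
= 3·[0, 4, 0, 4] + 3·[12, 0, 0, 0]

Computing element-wise:
Z[0] = 3·(0) + 3·(12) = 36
Z[1] = 3·(4) + 3·(0) = 12
Z[2] = 3·(0) + 3·(0) = 0
Z[3] = 3·(4) + 3·(0) = 12

DFT(3x + 3y) = 3·X + 3·Y = [36, 12, 0, 12]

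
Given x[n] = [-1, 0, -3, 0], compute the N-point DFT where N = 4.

X[k] = Σ(n=0 to 3) x[n] · ω_4^(nk)
where ω_4 = e^(-2πi/4)

Computing each X[k]:
X[0] = -4
X[1] = 2
X[2] = -4
X[3] = 2

X = [-4, 2, -4, 2]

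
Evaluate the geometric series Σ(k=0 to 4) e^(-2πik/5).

Sum of all nth roots of unity equals 0 for n > 1 (geometric series with r ≠ 1).

0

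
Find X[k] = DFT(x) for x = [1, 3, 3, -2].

X[k] = Σ(n=0 to 3) x[n] · ω_4^(nk)
where ω_4 = e^(-2πi/4)

Computing each X[k]:
X[0] = 5
X[1] = -2-5i
X[2] = 3
X[3] = -2+5i

X = [5, -2-5i, 3, -2+5i]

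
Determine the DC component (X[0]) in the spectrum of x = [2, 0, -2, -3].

X[0] = Σ(n=0 to 3) x[n] · ω_4^0 = Σ x[n]
= (2) + (0) + (-2) + (-3)

X[0] = -3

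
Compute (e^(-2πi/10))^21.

Since ω_10^10 = 1, powers reduce modulo 10.
21 mod 10 = 1
So ω_10^21 = ω_10^1 = e^(-2πi·1/10)

ω_10^21 = ω_10^1 = 0.8090-0.5878i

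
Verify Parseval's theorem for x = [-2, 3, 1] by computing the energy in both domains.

Time domain:
Σ|x[n]|² = |-2|² + |3|² + |1|² = 14.0000

Frequency domain:
(1/3)Σ|X[k]|² = (1/3)(|2|² + |-4.0000-1.7321i|² + |-4.0000+1.7321i|²) = (1/3)·42.0000 = 14.0000

Both sides agree, confirming Parseval's theorem.

Σ|x[n]|² = (1/N)Σ|X[k]|² = 14.0000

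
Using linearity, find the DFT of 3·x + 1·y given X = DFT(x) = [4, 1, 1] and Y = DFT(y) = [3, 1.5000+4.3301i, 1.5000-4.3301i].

By linearity: DFT(3x + 1y) = 3·DFT(x) + 1·DFT(y)
= 3·[4, 1, 1] + 1·[3, 1.5000+4.3301i, 1.5000-4.3301i]

Computing element-wise:
Z[0] = 3·(4) + 1·(3) = 15
Z[1] = 3·(1) + 1·(1.5000+4.3301i) = 4.5000+4.3301i
Z[2] = 3·(1) + 1·(1.5000-4.3301i) = 4.5000-4.3301i

DFT(3x + 1y) = 3·X + 1·Y = [15, 4.5000+4.3301i, 4.5000-4.3301i]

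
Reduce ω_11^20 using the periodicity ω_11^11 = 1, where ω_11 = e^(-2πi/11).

Since ω_11^11 = 1, powers reduce modulo 11.
20 mod 11 = 9
So ω_11^20 = ω_11^9 = e^(-2πi·9/11)

ω_11^20 = ω_11^9 = 0.4154+0.9096i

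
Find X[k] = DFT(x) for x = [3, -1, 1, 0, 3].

X[k] = Σ(n=0 to 4) x[n] · ω_5^(nk)
where ω_5 = e^(-2πi/5)

Computing each X[k]:
X[0] = 6
X[1] = 2.8090+3.2164i
X[2] = 1.6910+3.3022i
X[3] = 1.6910-3.3022i
X[4] = 2.8090-3.2164i

X = [6, 2.8090+3.2164i, 1.6910+3.3022i, 1.6910-3.3022i, 2.8090-3.2164i]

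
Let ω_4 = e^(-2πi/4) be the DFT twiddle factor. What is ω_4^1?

ω_4^1 = e^(-2πi·1/4)
= cos(-2π·1/4) + i·sin(-2π·1/4)
= cos(-2π/4) + i·sin(-2π/4)

ω_4^1 = cos(-2π/4) + i·sin(-2π/4) = -1i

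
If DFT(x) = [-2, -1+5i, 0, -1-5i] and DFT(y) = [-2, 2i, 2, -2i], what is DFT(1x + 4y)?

By linearity: DFT(1x + 4y) = 1·DFT(x) + 4·DFT(y)
= 1·[-2, -1+5i, 0, -1-5i] + 4·[-2, 2i, 2, -2i]

Computing element-wise:
Z[0] = 1·(-2) + 4·(-2) = -10
Z[1] = 1·(-1+5i) + 4·(2i) = -1+13i
Z[2] = 1·(0) + 4·(2) = 8
Z[3] = 1·(-1-5i) + 4·(-2i) = -1-13i

DFT(1x + 4y) = 1·X + 4·Y = [-10, -1+13i, 8, -1-13i]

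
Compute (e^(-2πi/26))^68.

Since ω_26^26 = 1, powers reduce modulo 26.
68 mod 26 = 16
So ω_26^68 = ω_26^16 = e^(-2πi·16/26)

ω_26^68 = ω_26^16 = -0.7485+0.6631i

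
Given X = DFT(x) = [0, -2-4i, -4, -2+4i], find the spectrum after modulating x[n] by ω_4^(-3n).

Modulation property: DFT(ω_4^(-3n)·x[n]) = X[(k-3) mod 4], so circularly shift X by 3 positions.

X[k-3] = [-2-4i, -4, -2+4i, 0]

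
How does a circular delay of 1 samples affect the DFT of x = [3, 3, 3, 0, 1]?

Time shift by 1: X_shifted[k] = ω_5^(1k) · X[k]
Shifted x = [1, 3, 3, 3, 0]

DFT(x[n-1]) = [10, -2.9271-2.8532i, 0.4271-1.7634i, 0.4271+1.7634i, -2.9271+2.8532i]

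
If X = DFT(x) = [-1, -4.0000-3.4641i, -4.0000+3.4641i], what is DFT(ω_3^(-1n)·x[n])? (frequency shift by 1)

Modulation property: DFT(ω_3^(-1n)·x[n]) = X[(k-1) mod 3], so circularly shift X by 1 positions.

X[k-1] = [-4.0000+3.4641i, -1, -4.0000-3.4641i]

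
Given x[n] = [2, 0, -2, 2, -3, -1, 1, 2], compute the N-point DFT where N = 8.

X[k] = Σ(n=0 to 7) x[n] · ω_8^(nk)
where ω_8 = e^(-2πi/8)

Computing each X[k]:
X[0] = 1
X[1] = 5.7071+2.2929i
X[2] = 5i
X[3] = 4.2929-3.7071i
X[4] = -5
X[5] = 4.2929+3.7071i
X[6] = -5i
X[7] = 5.7071-2.2929i

X = [1, 5.7071+2.2929i, 5i, 4.2929-3.7071i, -5, 4.2929+3.7071i, -5i, 5.7071-2.2929i]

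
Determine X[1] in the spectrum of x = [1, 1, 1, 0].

X[1] = Σ(n=0 to 3) x[n] · ω_4^(1n) where ω_4 = e^(-2πi/4)
= (1)·ω_4^0 + (1)·ω_4^1 + (1)·ω_4^2 + (0)·ω_4^3

X[1] = -1i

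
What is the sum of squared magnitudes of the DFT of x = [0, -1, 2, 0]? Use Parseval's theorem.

Parseval: Σ|x[n]|² = (1/N)Σ|X[k]|², so Σ|X[k]|² = N·Σ|x[n]|² = 4·5.0000

Σ|X[k]|² = N·Σ|x[n]|² = 4·5.0000 = 20.0000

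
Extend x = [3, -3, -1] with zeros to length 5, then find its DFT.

Original 3-point DFT: [-1, 5.0000+1.7321i, 5.0000-1.7321i]
Zero-padded 5-point DFT provides frequency interpolation.

DFT_5([x, 0, ...]) = [-1, 2.8820+3.4410i, 5.1180+0.8123i, 5.1180-0.8123i, 2.8820-3.4410i]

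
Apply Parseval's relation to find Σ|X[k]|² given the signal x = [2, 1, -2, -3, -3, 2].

Parseval: Σ|x[n]|² = (1/N)Σ|X[k]|², so Σ|X[k]|² = N·Σ|x[n]|² = 6·31.0000

Σ|X[k]|² = N·Σ|x[n]|² = 6·31.0000 = 186.0000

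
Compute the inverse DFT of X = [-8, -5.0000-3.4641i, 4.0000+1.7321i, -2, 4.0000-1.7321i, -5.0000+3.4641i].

x[n] = (1/6) Σ(k=0 to 5) X[k] · e^(2πikn/6)

Computing each x[n]:
x[0] = -2
x[1] = -2
x[2] = 0
x[3] = 2
x[4] = -3
x[5] = -3

x = [-2, -2, 0, 2, -3, -3]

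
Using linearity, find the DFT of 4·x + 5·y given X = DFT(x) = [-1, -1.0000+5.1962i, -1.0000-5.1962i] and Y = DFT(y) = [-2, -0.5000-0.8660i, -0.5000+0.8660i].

By linearity: DFT(4x + 5y) = 4·DFT(x) + 5·DFT(y)
= 4·[-1, -1.0000+5.1962i, -1.0000-5.1962i] + 5·[-2, -0.5000-0.8660i, -0.5000+0.8660i]

Computing element-wise:
Z[0] = 4·(-1) + 5·(-2) = -14
Z[1] = 4·(-1.0000+5.1962i) + 5·(-0.5000-0.8660i) = -6.5000+16.4548i
Z[2] = 4·(-1.0000-5.1962i) + 5·(-0.5000+0.8660i) = -6.5000-16.4548i

DFT(4x + 5y) = 4·X + 5·Y = [-14, -6.5000+16.4548i, -6.5000-16.4548i]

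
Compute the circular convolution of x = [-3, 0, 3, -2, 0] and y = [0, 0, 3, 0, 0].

(x ⊛ y)[n] = Σ(m=0 to 4) x[m] · y[(n-m) mod 5]

Computing each output sample:
(x ⊛ y)[0] = -6
(x ⊛ y)[1] = 0
(x ⊛ y)[2] = -9
(x ⊛ y)[3] = 0
(x ⊛ y)[4] = 9

x ⊛ y = [-6, 0, -9, 0, 9]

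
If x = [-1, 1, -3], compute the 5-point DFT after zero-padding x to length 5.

Original 3-point DFT: [-3, -3.4641i, 3.4641i]
Zero-padded 5-point DFT provides frequency interpolation.

DFT_5([x, 0, ...]) = [-3, 1.7361+0.8123i, -2.7361-3.4410i, -2.7361+3.4410i, 1.7361-0.8123i]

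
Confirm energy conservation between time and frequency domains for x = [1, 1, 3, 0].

Time domain:
Σ|x[n]|² = |1|² + |1|² + |3|² + |0|² = 11.0000

Frequency domain:
(1/4)Σ|X[k]|² = (1/4)(|5|² + |-2-1i|² + |3|² + |-2+1i|²) = (1/4)·44.0000 = 11.0000

Both sides agree, confirming Parseval's theorem.

Σ|x[n]|² = (1/N)Σ|X[k]|² = 11.0000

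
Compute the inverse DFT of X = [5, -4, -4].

x[n] = (1/3) Σ(k=0 to 2) X[k] · e^(2πikn/3)

Computing each x[n]:
x[0] = -1
x[1] = 3
x[2] = 3

x = [-1, 3, 3]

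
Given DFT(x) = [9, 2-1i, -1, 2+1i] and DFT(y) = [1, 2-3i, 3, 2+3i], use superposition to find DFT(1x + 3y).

By linearity: DFT(1x + 3y) = 1·DFT(x) + 3·DFT(y)
= 1·[9, 2-1i, -1, 2+1i] + 3·[1, 2-3i, 3, 2+3i]

Computing element-wise:
Z[0] = 1·(9) + 3·(1) = 12
Z[1] = 1·(2-1i) + 3·(2-3i) = 8-10i
Z[2] = 1·(-1) + 3·(3) = 8
Z[3] = 1·(2+1i) + 3·(2+3i) = 8+10i

DFT(1x + 3y) = 1·X + 3·Y = [12, 8-10i, 8, 8+10i]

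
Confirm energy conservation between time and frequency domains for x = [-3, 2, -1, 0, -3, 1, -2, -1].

Time domain:
Σ|x[n]|² = |-3|² + |2|² + |-1|² + |0|² + |-3|² + |1|² + |-2|² + |-1|² = 29.0000

Frequency domain:
(1/8)Σ|X[k]|² = (1/8)(|-7|² + |-2.4142i|² + |-3-4i|² + |-0.4142i|² + |-11|² + |0.4142i|² + |-3+4i|² + |2.4142i|²) = (1/8)·232.0000 = 29.0000

Both sides agree, confirming Parseval's theorem.

Σ|x[n]|² = (1/N)Σ|X[k]|² = 29.0000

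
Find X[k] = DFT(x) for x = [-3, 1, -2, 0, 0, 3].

X[k] = Σ(n=0 to 5) x[n] · ω_6^(nk)
where ω_6 = e^(-2πi/6)

Computing each X[k]:
X[0] = -1
X[1] = 3.4641i
X[2] = -4
X[3] = -9
X[4] = -4
X[5] = -3.4641i

X = [-1, 3.4641i, -4, -9, -4, -3.4641i]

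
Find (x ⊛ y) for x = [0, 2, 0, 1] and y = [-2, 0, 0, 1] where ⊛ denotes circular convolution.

(x ⊛ y)[n] = Σ(m=0 to 3) x[m] · y[(n-m) mod 4]

Computing each output sample:
(x ⊛ y)[0] = 2
(x ⊛ y)[1] = -4
(x ⊛ y)[2] = 1
(x ⊛ y)[3] = -2

x ⊛ y = [2, -4, 1, -2]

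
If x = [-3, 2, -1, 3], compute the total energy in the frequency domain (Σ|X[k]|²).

Parseval: Σ|x[n]|² = (1/N)Σ|X[k]|², so Σ|X[k]|² = N·Σ|x[n]|² = 4·23.0000

Σ|X[k]|² = N·Σ|x[n]|² = 4·23.0000 = 92.0000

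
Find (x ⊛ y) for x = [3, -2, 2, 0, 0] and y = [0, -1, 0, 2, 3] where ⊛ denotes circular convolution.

(x ⊛ y)[n] = Σ(m=0 to 4) x[m] · y[(n-m) mod 5]

Computing each output sample:
(x ⊛ y)[0] = -2
(x ⊛ y)[1] = 3
(x ⊛ y)[2] = 2
(x ⊛ y)[3] = 4
(x ⊛ y)[4] = 5

x ⊛ y = [-2, 3, 2, 4, 5]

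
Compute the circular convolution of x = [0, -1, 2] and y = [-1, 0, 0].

(x ⊛ y)[n] = Σ(m=0 to 2) x[m] · y[(n-m) mod 3]

Computing each output sample:
(x ⊛ y)[0] = 0
(x ⊛ y)[1] = 1
(x ⊛ y)[2] = -2

x ⊛ y = [0, 1, -2]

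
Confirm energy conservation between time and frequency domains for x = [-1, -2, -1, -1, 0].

Time domain:
Σ|x[n]|² = |-1|² + |-2|² + |-1|² + |-1|² + |0|² = 7.0000

Frequency domain:
(1/5)Σ|X[k]|² = (1/5)(|-5|² + |1.9021i|² + |1.1756i|² + |-1.1756i|² + |-1.9021i|²) = (1/5)·35.0000 = 7.0000

Both sides agree, confirming Parseval's theorem.

Σ|x[n]|² = (1/N)Σ|X[k]|² = 7.0000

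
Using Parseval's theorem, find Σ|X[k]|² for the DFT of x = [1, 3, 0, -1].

Parseval: Σ|x[n]|² = (1/N)Σ|X[k]|², so Σ|X[k]|² = N·Σ|x[n]|² = 4·11.0000

Σ|X[k]|² = N·Σ|x[n]|² = 4·11.0000 = 44.0000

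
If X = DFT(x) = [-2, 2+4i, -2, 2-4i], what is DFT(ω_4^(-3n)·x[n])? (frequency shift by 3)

Modulation property: DFT(ω_4^(-3n)·x[n]) = X[(k-3) mod 4], so circularly shift X by 3 positions.

X[k-3] = [2+4i, -2, 2-4i, -2]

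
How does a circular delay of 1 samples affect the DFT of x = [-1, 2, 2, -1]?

Time shift by 1: X_shifted[k] = ω_4^(1k) · X[k]
Shifted x = [-1, -1, 2, 2]

DFT(x[n-1]) = [2, -3+3i, 0, -3-3i]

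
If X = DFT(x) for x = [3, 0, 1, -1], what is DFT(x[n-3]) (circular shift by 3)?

Time shift by 3: X_shifted[k] = ω_4^(3k) · X[k]
Shifted x = [0, 1, -1, 3]

DFT(x[n-3]) = [3, 1+2i, -5, 1-2i]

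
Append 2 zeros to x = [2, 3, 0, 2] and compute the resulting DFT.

Original 4-point DFT: [7, 2-1i, -3, 2+1i]
Zero-padded 6-point DFT provides frequency interpolation.

DFT_6([x, 0, ...]) = [7, 1.5000-2.5981i, 2.5000-2.5981i, -3, 2.5000+2.5981i, 1.5000+2.5981i]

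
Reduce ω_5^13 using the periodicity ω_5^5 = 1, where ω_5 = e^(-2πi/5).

Since ω_5^5 = 1, powers reduce modulo 5.
13 mod 5 = 3
So ω_5^13 = ω_5^3 = e^(-2πi·3/5)

ω_5^13 = ω_5^3 = -0.8090+0.5878i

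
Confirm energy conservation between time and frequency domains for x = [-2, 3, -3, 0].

Time domain:
Σ|x[n]|² = |-2|² + |3|² + |-3|² + |0|² = 22.0000

Frequency domain:
(1/4)Σ|X[k]|² = (1/4)(|-2|² + |1-3i|² + |-8|² + |1+3i|²) = (1/4)·88.0000 = 22.0000

Both sides agree, confirming Parseval's theorem.

Σ|x[n]|² = (1/N)Σ|X[k]|² = 22.0000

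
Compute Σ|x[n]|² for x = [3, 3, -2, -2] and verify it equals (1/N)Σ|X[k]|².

Time domain:
Σ|x[n]|² = |3|² + |3|² + |-2|² + |-2|² = 26.0000

Frequency domain:
(1/4)Σ|X[k]|² = (1/4)(|2|² + |5-5i|² + |0|² + |5+5i|²) = (1/4)·104.0000 = 26.0000

Both sides agree, confirming Parseval's theorem.

Σ|x[n]|² = (1/N)Σ|X[k]|² = 26.0000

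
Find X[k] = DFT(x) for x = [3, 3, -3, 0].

X[k] = Σ(n=0 to 3) x[n] · ω_4^(nk)
where ω_4 = e^(-2πi/4)

Computing each X[k]:
X[0] = 3
X[1] = 6-3i
X[2] = -3
X[3] = 6+3i

X = [3, 6-3i, -3, 6+3i]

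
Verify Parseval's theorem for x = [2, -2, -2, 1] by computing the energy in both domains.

Time domain:
Σ|x[n]|² = |2|² + |-2|² + |-2|² + |1|² = 13.0000

Frequency domain:
(1/4)Σ|X[k]|² = (1/4)(|-1|² + |4+3i|² + |1|² + |4-3i|²) = (1/4)·52.0000 = 13.0000

Both sides agree, confirming Parseval's theorem.

Σ|x[n]|² = (1/N)Σ|X[k]|² = 13.0000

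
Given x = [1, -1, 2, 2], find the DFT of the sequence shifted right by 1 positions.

Time shift by 1: X_shifted[k] = ω_4^(1k) · X[k]
Shifted x = [2, 1, -1, 2]

DFT(x[n-1]) = [4, 3+1i, -2, 3-1i]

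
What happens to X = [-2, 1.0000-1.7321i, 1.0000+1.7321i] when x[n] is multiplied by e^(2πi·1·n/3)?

Modulation property: DFT(ω_3^(-1n)·x[n]) = X[(k-1) mod 3], so circularly shift X by 1 positions.

X[k-1] = [1.0000+1.7321i, -2, 1.0000-1.7321i]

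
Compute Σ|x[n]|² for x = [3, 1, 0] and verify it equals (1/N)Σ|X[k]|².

Time domain:
Σ|x[n]|² = |3|² + |1|² + |0|² = 10.0000

Frequency domain:
(1/3)Σ|X[k]|² = (1/3)(|4|² + |2.5000-0.8660i|² + |2.5000+0.8660i|²) = (1/3)·30.0000 = 10.0000

Both sides agree, confirming Parseval's theorem.

Σ|x[n]|² = (1/N)Σ|X[k]|² = 10.0000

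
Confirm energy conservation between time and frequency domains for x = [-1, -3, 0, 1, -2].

Time domain:
Σ|x[n]|² = |-1|² + |-3|² + |0|² + |1|² + |-2|² = 15.0000

Frequency domain:
(1/5)Σ|X[k]|² = (1/5)(|-5|² + |-3.3541+1.5388i|² + |3.3541-0.3633i|² + |3.3541+0.3633i|² + |-3.3541-1.5388i|²) = (1/5)·75.0000 = 15.0000

Both sides agree, confirming Parseval's theorem.

Σ|x[n]|² = (1/N)Σ|X[k]|² = 15.0000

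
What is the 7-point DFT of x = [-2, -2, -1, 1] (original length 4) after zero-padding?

Original 4-point DFT: [-4, -1+3i, -2, -1-3i]
Zero-padded 7-point DFT provides frequency interpolation.

DFT_7([x, 0, ...]) = [-4, -3.9254+2.1047i, -0.0305+2.2978i, -1.0441-0.8890i, -1.0441+0.8890i, -0.0305-2.2978i, -3.9254-2.1047i]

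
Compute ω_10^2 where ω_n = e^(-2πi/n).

ω_10^2 = e^(-2πi·2/10)
= cos(-2π·2/10) + i·sin(-2π·2/10)
= cos(-4π/10) + i·sin(-4π/10)

ω_10^2 = cos(-4π/10) + i·sin(-4π/10) = 0.3090-0.9511i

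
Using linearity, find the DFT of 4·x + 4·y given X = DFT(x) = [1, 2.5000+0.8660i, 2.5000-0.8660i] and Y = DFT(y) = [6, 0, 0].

By linearity: DFT(4x + 4y) = 4·DFT(x) + 4·DFT(y)
= 4·[1, 2.5000+0.8660i, 2.5000-0.8660i] + 4·[6, 0, 0]

Computing element-wise:
Z[0] = 4·(1) + 4·(6) = 28
Z[1] = 4·(2.5000+0.8660i) + 4·(0) = 10.0000+3.4640i
Z[2] = 4·(2.5000-0.8660i) + 4·(0) = 10.0000-3.4640i

DFT(4x + 4y) = 4·X + 4·Y = [28, 10.0000+3.4640i, 10.0000-3.4640i]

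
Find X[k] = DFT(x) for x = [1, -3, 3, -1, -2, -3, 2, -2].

X[k] = Σ(n=0 to 7) x[n] · ω_8^(nk)
where ω_8 = e^(-2πi/8)

Computing each X[k]:
X[0] = -5
X[1] = 2.2929-1.7071i
X[2] = -6+3i
X[3] = 3.7071+0.2929i
X[4] = 13
X[5] = 3.7071-0.2929i
X[6] = -6-3i
X[7] = 2.2929+1.7071i

X = [-5, 2.2929-1.7071i, -6+3i, 3.7071+0.2929i, 13, 3.7071-0.2929i, -6-3i, 2.2929+1.7071i]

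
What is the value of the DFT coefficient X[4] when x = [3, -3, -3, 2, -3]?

X[4] = Σ(n=0 to 4) x[n] · ω_5^(4n) where ω_5 = e^(-2πi/5)
= (3)·ω_5^0 + (-3)·ω_5^4 + (-3)·ω_5^8 + (2)·ω_5^12 + (-3)·ω_5^16

X[4] = 1.9549-2.9389i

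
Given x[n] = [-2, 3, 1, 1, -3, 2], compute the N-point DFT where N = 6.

X[k] = Σ(n=0 to 5) x[n] · ω_6^(nk)
where ω_6 = e^(-2πi/6)

Computing each X[k]:
X[0] = 2
X[1] = 0.5000-4.3301i
X[2] = -2.5000+2.5981i
X[3] = -10
X[4] = -2.5000-2.5981i
X[5] = 0.5000+4.3301i

X = [2, 0.5000-4.3301i, -2.5000+2.5981i, -10, -2.5000-2.5981i, 0.5000+4.3301i]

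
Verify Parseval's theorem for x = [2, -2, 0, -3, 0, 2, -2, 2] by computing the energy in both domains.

Time domain:
Σ|x[n]|² = |2|² + |-2|² + |0|² + |-3|² + |0|² + |2|² + |-2|² + |2|² = 29.0000

Frequency domain:
(1/8)Σ|X[k]|² = (1/8)(|-1|² + |2.7071+4.3640i|² + |4-1i|² + |1.2929+8.3640i|² + |1|² + |1.2929-8.3640i|² + |4+1i|² + |2.7071-4.3640i|²) = (1/8)·232.0000 = 29.0000

Both sides agree, confirming Parseval's theorem.

Σ|x[n]|² = (1/N)Σ|X[k]|² = 29.0000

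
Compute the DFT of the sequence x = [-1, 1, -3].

X[k] = Σ(n=0 to 2) x[n] · ω_3^(nk)
where ω_3 = e^(-2πi/3)

Computing each X[k]:
X[0] = -3
X[1] = -3.4641i
X[2] = 3.4641i

X = [-3, -3.4641i, 3.4641i]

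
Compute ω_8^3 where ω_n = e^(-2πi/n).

ω_8^3 = e^(-2πi·3/8)
= cos(-2π·3/8) + i·sin(-2π·3/8)
= cos(-6π/8) + i·sin(-6π/8)

ω_8^3 = cos(-6π/8) + i·sin(-6π/8) = -0.7071-0.7071i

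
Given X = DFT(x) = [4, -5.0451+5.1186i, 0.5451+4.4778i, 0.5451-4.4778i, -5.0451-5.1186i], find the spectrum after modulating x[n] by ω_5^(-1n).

Modulation property: DFT(ω_5^(-1n)·x[n]) = X[(k-1) mod 5], so circularly shift X by 1 positions.

X[k-1] = [-5.0451-5.1186i, 4, -5.0451+5.1186i, 0.5451+4.4778i, 0.5451-4.4778i]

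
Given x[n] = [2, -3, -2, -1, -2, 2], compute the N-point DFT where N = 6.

X[k] = Σ(n=0 to 5) x[n] · ω_6^(nk)
where ω_6 = e^(-2πi/6)

Computing each X[k]:
X[0] = -4
X[1] = 4.5000+4.3301i
X[2] = 3.5000+4.3301i
X[3] = 0
X[4] = 3.5000-4.3301i
X[5] = 4.5000-4.3301i

X = [-4, 4.5000+4.3301i, 3.5000+4.3301i, 0, 3.5000-4.3301i, 4.5000-4.3301i]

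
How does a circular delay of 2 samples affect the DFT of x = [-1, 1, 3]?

Time shift by 2: X_shifted[k] = ω_3^(2k) · X[k]
Shifted x = [1, 3, -1]

DFT(x[n-2]) = [3, -3.4641i, 3.4641i]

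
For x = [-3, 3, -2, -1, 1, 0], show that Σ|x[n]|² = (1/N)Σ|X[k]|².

Time domain:
Σ|x[n]|² = |-3|² + |3|² + |-2|² + |-1|² + |1|² + |0|² = 24.0000

Frequency domain:
(1/6)Σ|X[k]|² = (1/6)(|-2|² + |0|² + |-5.0000-5.1962i|² + |-6|² + |-5.0000+5.1962i|² + |0|²) = (1/6)·144.0000 = 24.0000

Both sides agree, confirming Parseval's theorem.

Σ|x[n]|² = (1/N)Σ|X[k]|² = 24.0000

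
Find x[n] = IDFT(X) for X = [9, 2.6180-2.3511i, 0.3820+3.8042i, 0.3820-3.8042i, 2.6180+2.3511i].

x[n] = (1/5) Σ(k=0 to 4) X[k] · e^(2πikn/5)

Computing each x[n]:
x[0] = 3
x[1] = 2
x[2] = 3
x[3] = -1
x[4] = 2

x = [3, 2, 3, -1, 2]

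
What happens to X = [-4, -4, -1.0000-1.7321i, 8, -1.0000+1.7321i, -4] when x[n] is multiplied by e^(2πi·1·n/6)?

Modulation property: DFT(ω_6^(-1n)·x[n]) = X[(k-1) mod 6], so circularly shift X by 1 positions.

X[k-1] = [-4, -4, -4, -1.0000-1.7321i, 8, -1.0000+1.7321i]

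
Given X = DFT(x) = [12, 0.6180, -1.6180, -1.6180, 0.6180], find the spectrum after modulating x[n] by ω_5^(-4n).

Modulation property: DFT(ω_5^(-4n)·x[n]) = X[(k-4) mod 5], so circularly shift X by 4 positions.

X[k-4] = [0.6180, -1.6180, -1.6180, 0.6180, 12]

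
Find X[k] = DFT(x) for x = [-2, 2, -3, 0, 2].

X[k] = Σ(n=0 to 4) x[n] · ω_5^(nk)
where ω_5 = e^(-2πi/5)

Computing each X[k]:
X[0] = -1
X[1] = 1.6631+1.7634i
X[2] = -6.1631-2.8532i
X[3] = -6.1631+2.8532i
X[4] = 1.6631-1.7634i

X = [-1, 1.6631+1.7634i, -6.1631-2.8532i, -6.1631+2.8532i, 1.6631-1.7634i]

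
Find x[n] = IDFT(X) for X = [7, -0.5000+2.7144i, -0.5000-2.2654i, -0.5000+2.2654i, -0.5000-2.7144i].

x[n] = (1/5) Σ(k=0 to 4) X[k] · e^(2πikn/5)

Computing each x[n]:
x[0] = 1
x[1] = 1
x[2] = 0
x[3] = 3
x[4] = 2

x = [1, 1, 0, 3, 2]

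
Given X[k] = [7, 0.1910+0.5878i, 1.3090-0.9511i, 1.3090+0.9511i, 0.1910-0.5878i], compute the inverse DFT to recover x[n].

x[n] = (1/5) Σ(k=0 to 4) X[k] · e^(2πikn/5)

Computing each x[n]:
x[0] = 2
x[1] = 1
x[2] = 1
x[3] = 2
x[4] = 1

x = [2, 1, 1, 2, 1]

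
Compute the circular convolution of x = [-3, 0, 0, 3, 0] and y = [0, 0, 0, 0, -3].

(x ⊛ y)[n] = Σ(m=0 to 4) x[m] · y[(n-m) mod 5]

Computing each output sample:
(x ⊛ y)[0] = 0
(x ⊛ y)[1] = 0
(x ⊛ y)[2] = -9
(x ⊛ y)[3] = 0
(x ⊛ y)[4] = 9

x ⊛ y = [0, 0, -9, 0, 9]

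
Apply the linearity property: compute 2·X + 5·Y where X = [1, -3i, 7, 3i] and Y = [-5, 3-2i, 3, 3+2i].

By linearity: DFT(2x + 5y) = 2·DFT(x) + 5·DFT(y)
= 2·[1, -3i, 7, 3i] + 5·[-5, 3-2i, 3, 3+2i]

Computing element-wise:
Z[0] = 2·(1) + 5·(-5) = -23
Z[1] = 2·(-3i) + 5·(3-2i) = 15-16i
Z[2] = 2·(7) + 5·(3) = 29
Z[3] = 2·(3i) + 5·(3+2i) = 15+16i

DFT(2x + 5y) = 2·X + 5·Y = [-23, 15-16i, 29, 15+16i]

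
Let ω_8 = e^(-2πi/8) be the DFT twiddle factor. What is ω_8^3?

ω_8^3 = e^(-2πi·3/8)
= cos(-2π·3/8) + i·sin(-2π·3/8)
= cos(-6π/8) + i·sin(-6π/8)

ω_8^3 = cos(-6π/8) + i·sin(-6π/8) = -0.7071-0.7071i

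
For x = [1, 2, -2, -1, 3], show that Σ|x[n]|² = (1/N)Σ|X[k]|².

Time domain:
Σ|x[n]|² = |1|² + |2|² + |-2|² + |-1|² + |3|² = 19.0000

Frequency domain:
(1/5)Σ|X[k]|² = (1/5)(|3|² + |4.9721+1.5388i|² + |-3.9721-0.3633i|² + |-3.9721+0.3633i|² + |4.9721-1.5388i|²) = (1/5)·95.0000 = 19.0000

Both sides agree, confirming Parseval's theorem.

Σ|x[n]|² = (1/N)Σ|X[k]|² = 19.0000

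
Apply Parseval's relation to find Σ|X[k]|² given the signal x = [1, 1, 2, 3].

Parseval: Σ|x[n]|² = (1/N)Σ|X[k]|², so Σ|X[k]|² = N·Σ|x[n]|² = 4·15.0000

Σ|X[k]|² = N·Σ|x[n]|² = 4·15.0000 = 60.0000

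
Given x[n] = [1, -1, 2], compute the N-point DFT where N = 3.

X[k] = Σ(n=0 to 2) x[n] · ω_3^(nk)
where ω_3 = e^(-2πi/3)

Computing each X[k]:
X[0] = 2
X[1] = 0.5000+2.5981i
X[2] = 0.5000-2.5981i

X = [2, 0.5000+2.5981i, 0.5000-2.5981i]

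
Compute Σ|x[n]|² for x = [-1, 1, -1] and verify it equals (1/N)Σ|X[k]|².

Time domain:
Σ|x[n]|² = |-1|² + |1|² + |-1|² = 3.0000

Frequency domain:
(1/3)Σ|X[k]|² = (1/3)(|-1|² + |-1.0000-1.7321i|² + |-1.0000+1.7321i|²) = (1/3)·9.0000 = 3.0000

Both sides agree, confirming Parseval's theorem.

Σ|x[n]|² = (1/N)Σ|X[k]|² = 3.0000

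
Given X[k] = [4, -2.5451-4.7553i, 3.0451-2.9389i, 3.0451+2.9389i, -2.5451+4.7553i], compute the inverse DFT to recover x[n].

x[n] = (1/5) Σ(k=0 to 4) X[k] · e^(2πikn/5)

Computing each x[n]:
x[0] = 1
x[1] = 2
x[2] = 2
x[3] = 2
x[4] = -3

x = [1, 2, 2, 2, -3]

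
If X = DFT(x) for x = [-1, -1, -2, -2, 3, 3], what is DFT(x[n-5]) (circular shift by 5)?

Time shift by 5: X_shifted[k] = ω_6^(5k) · X[k]
Shifted x = [-1, -2, -2, 3, 3, -1]

DFT(x[n-5]) = [0, -6.0000+5.1962i, 3.0000-3.4641i, 0, 3.0000+3.4641i, -6.0000-5.1962i]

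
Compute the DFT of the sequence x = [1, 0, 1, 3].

X[k] = Σ(n=0 to 3) x[n] · ω_4^(nk)
where ω_4 = e^(-2πi/4)

Computing each X[k]:
X[0] = 5
X[1] = 3i
X[2] = -1
X[3] = -3i

X = [5, 3i, -1, -3i]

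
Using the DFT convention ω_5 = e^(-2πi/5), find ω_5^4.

ω_5^4 = e^(-2πi·4/5)
= cos(-2π·4/5) + i·sin(-2π·4/5)
= cos(-8π/5) + i·sin(-8π/5)

ω_5^4 = cos(-8π/5) + i·sin(-8π/5) = 0.3090+0.9511i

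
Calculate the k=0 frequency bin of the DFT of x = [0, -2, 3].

X[0] = Σ(n=0 to 2) x[n] · ω_3^0 = Σ x[n]
= (0) + (-2) + (3)

X[0] = 1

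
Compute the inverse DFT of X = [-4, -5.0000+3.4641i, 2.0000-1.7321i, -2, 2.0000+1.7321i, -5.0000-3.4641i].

x[n] = (1/6) Σ(k=0 to 5) X[k] · e^(2πikn/6)

Computing each x[n]:
x[0] = -2
x[1] = -2
x[2] = -2
x[3] = 2
x[4] = 1
x[5] = -1

x = [-2, -2, -2, 2, 1, -1]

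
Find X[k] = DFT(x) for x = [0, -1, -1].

X[k] = Σ(n=0 to 2) x[n] · ω_3^(nk)
where ω_3 = e^(-2πi/3)

Computing each X[k]:
X[0] = -2
X[1] = 1
X[2] = 1

X = [-2, 1, 1]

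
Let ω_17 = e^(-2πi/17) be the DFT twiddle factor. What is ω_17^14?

ω_17^14 = e^(-2πi·14/17)
= cos(-2π·14/17) + i·sin(-2π·14/17)
= cos(-28π/17) + i·sin(-28π/17)

ω_17^14 = cos(-28π/17) + i·sin(-28π/17) = 0.4457+0.8952i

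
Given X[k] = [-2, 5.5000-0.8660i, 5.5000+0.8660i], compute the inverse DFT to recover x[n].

x[n] = (1/3) Σ(k=0 to 2) X[k] · e^(2πikn/3)

Computing each x[n]:
x[0] = 3
x[1] = -2
x[2] = -3

x = [3, -2, -3]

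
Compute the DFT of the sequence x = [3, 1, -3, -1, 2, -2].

X[k] = Σ(n=0 to 5) x[n] · ω_6^(nk)
where ω_6 = e^(-2πi/6)

Computing each X[k]:
X[0] = 0
X[1] = 4.0000+1.7321i
X[2] = 3.0000-6.9282i
X[3] = 4
X[4] = 3.0000+6.9282i
X[5] = 4.0000-1.7321i

X = [0, 4.0000+1.7321i, 3.0000-6.9282i, 4, 3.0000+6.9282i, 4.0000-1.7321i]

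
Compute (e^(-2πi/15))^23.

Since ω_15^15 = 1, powers reduce modulo 15.
23 mod 15 = 8
So ω_15^23 = ω_15^8 = e^(-2πi·8/15)

ω_15^23 = ω_15^8 = -0.9781+0.2079i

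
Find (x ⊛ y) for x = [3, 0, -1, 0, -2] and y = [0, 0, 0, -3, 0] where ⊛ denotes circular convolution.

(x ⊛ y)[n] = Σ(m=0 to 4) x[m] · y[(n-m) mod 5]

Computing each output sample:
(x ⊛ y)[0] = 3
(x ⊛ y)[1] = 0
(x ⊛ y)[2] = 6
(x ⊛ y)[3] = -9
(x ⊛ y)[4] = 0

x ⊛ y = [3, 0, 6, -9, 0]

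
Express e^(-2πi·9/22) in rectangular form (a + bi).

ω_22^9 = e^(-2πi·9/22)
= cos(-2π·9/22) + i·sin(-2π·9/22)
= cos(-18π/22) + i·sin(-18π/22)

ω_22^9 = cos(-18π/22) + i·sin(-18π/22) = -0.8413-0.5406i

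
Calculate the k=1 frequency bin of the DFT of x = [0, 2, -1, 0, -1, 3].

X[1] = Σ(n=0 to 5) x[n] · ω_6^(1n) where ω_6 = e^(-2πi/6)
= (0)·ω_6^0 + (2)·ω_6^1 + (-1)·ω_6^2 + (0)·ω_6^3 + (-1)·ω_6^4 + (3)·ω_6^5

X[1] = 3.5000+0.8660i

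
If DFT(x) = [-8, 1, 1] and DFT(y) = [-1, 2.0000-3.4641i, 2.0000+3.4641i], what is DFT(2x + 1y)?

By linearity: DFT(2x + 1y) = 2·DFT(x) + 1·DFT(y)
= 2·[-8, 1, 1] + 1·[-1, 2.0000-3.4641i, 2.0000+3.4641i]

Computing element-wise:
Z[0] = 2·(-8) + 1·(-1) = -17
Z[1] = 2·(1) + 1·(2.0000-3.4641i) = 4.0000-3.4641i
Z[2] = 2·(1) + 1·(2.0000+3.4641i) = 4.0000+3.4641i

DFT(2x + 1y) = 2·X + 1·Y = [-17, 4.0000-3.4641i, 4.0000+3.4641i]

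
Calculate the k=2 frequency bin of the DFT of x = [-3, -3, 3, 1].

X[2] = Σ(n=0 to 3) x[n] · ω_4^(2n) where ω_4 = e^(-2πi/4)
= (-3)·ω_4^0 + (-3)·ω_4^2 + (3)·ω_4^4 + (1)·ω_4^6

X[2] = 2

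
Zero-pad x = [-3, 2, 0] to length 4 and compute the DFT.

Original 3-point DFT: [-1, -4.0000-1.7321i, -4.0000+1.7321i]
Zero-padded 4-point DFT provides frequency interpolation.

DFT_4([x, 0, ...]) = [-1, -3-2i, -5, -3+2i]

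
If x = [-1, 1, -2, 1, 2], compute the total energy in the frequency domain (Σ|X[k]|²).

Parseval: Σ|x[n]|² = (1/N)Σ|X[k]|², so Σ|X[k]|² = N·Σ|x[n]|² = 5·11.0000

Σ|X[k]|² = N·Σ|x[n]|² = 5·11.0000 = 55.0000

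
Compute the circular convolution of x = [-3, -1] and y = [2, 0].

(x ⊛ y)[n] = Σ(m=0 to 1) x[m] · y[(n-m) mod 2]

Computing each output sample:
(x ⊛ y)[0] = -6
(x ⊛ y)[1] = -2

x ⊛ y = [-6, -2]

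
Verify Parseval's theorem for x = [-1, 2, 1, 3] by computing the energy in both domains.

Time domain:
Σ|x[n]|² = |-1|² + |2|² + |1|² + |3|² = 15.0000

Frequency domain:
(1/4)Σ|X[k]|² = (1/4)(|5|² + |-2+1i|² + |-5|² + |-2-1i|²) = (1/4)·60.0000 = 15.0000

Both sides agree, confirming Parseval's theorem.

Σ|x[n]|² = (1/N)Σ|X[k]|² = 15.0000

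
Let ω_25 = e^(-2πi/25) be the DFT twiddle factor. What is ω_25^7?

ω_25^7 = e^(-2πi·7/25)
= cos(-2π·7/25) + i·sin(-2π·7/25)
= cos(-14π/25) + i·sin(-14π/25)

ω_25^7 = cos(-14π/25) + i·sin(-14π/25) = -0.1874-0.9823i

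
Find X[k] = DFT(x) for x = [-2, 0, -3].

X[k] = Σ(n=0 to 2) x[n] · ω_3^(nk)
where ω_3 = e^(-2πi/3)

Computing each X[k]:
X[0] = -5
X[1] = -0.5000-2.5981i
X[2] = -0.5000+2.5981i

X = [-5, -0.5000-2.5981i, -0.5000+2.5981i]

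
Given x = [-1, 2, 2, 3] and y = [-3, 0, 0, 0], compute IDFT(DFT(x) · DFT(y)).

(x ⊛ y)[n] = Σ(m=0 to 3) x[m] · y[(n-m) mod 4]

Computing each output sample:
(x ⊛ y)[0] = 3
(x ⊛ y)[1] = -6
(x ⊛ y)[2] = -6
(x ⊛ y)[3] = -9

x ⊛ y = [3, -6, -6, -9]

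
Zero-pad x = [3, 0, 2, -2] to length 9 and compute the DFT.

Original 4-point DFT: [3, 1-2i, 7, 1+2i]
Zero-padded 9-point DFT provides frequency interpolation.

DFT_9([x, 0, ...]) = [3, 4.3473-0.2376i, 2.1206-2.4161i, 1.7321i, 5.5321+3.0176i, 5.5321-3.0176i, -1.7321i, 2.1206+2.4161i, 4.3473+0.2376i]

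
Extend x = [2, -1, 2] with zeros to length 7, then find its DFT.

Original 3-point DFT: [3, 1.5000+2.5981i, 1.5000-2.5981i]
Zero-padded 7-point DFT provides frequency interpolation.

DFT_7([x, 0, ...]) = [3, 0.9315-1.1680i, 0.4206+1.8427i, 4.1479+1.9975i, 4.1479-1.9975i, 0.4206-1.8427i, 0.9315+1.1680i]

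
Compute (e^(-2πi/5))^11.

Since ω_5^5 = 1, powers reduce modulo 5.
11 mod 5 = 1
So ω_5^11 = ω_5^1 = e^(-2πi·1/5)

ω_5^11 = ω_5^1 = 0.3090-0.9511i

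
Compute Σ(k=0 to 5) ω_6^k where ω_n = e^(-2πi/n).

Sum of all nth roots of unity equals 0 for n > 1 (geometric series with r ≠ 1).

0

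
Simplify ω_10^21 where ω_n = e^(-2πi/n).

Since ω_10^10 = 1, powers reduce modulo 10.
21 mod 10 = 1
So ω_10^21 = ω_10^1 = e^(-2πi·1/10)

ω_10^21 = ω_10^1 = 0.8090-0.5878i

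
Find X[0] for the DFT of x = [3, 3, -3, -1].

X[0] = Σ(n=0 to 3) x[n] · ω_4^0 = Σ x[n]
= (3) + (3) + (-3) + (-1)

X[0] = 2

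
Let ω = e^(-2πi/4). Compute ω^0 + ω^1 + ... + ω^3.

Sum of all nth roots of unity equals 0 for n > 1 (geometric series with r ≠ 1).

0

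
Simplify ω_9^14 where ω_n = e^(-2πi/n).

Since ω_9^9 = 1, powers reduce modulo 9.
14 mod 9 = 5
So ω_9^14 = ω_9^5 = e^(-2πi·5/9)

ω_9^14 = ω_9^5 = -0.9397+0.3420i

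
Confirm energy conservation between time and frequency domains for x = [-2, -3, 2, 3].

Time domain:
Σ|x[n]|² = |-2|² + |-3|² + |2|² + |3|² = 26.0000

Frequency domain:
(1/4)Σ|X[k]|² = (1/4)(|0|² + |-4+6i|² + |0|² + |-4-6i|²) = (1/4)·104.0000 = 26.0000

Both sides agree, confirming Parseval's theorem.

Σ|x[n]|² = (1/N)Σ|X[k]|² = 26.0000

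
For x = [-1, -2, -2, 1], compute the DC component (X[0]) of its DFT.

X[0] = Σ(n=0 to 3) x[n] · ω_4^0 = Σ x[n]
= (-1) + (-2) + (-2) + (1)

X[0] = -4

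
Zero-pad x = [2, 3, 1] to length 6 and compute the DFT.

Original 3-point DFT: [6, -1.7321i, 1.7321i]
Zero-padded 6-point DFT provides frequency interpolation.

DFT_6([x, 0, ...]) = [6, 3.0000-3.4641i, -1.7321i, 0, 1.7321i, 3.0000+3.4641i]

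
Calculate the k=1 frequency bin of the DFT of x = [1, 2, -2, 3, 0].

X[1] = Σ(n=0 to 4) x[n] · ω_5^(1n) where ω_5 = e^(-2πi/5)
= (1)·ω_5^0 + (2)·ω_5^1 + (-2)·ω_5^2 + (3)·ω_5^3 + (0)·ω_5^4

X[1] = 0.8090+1.0368i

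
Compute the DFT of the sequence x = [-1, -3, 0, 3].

X[k] = Σ(n=0 to 3) x[n] · ω_4^(nk)
where ω_4 = e^(-2πi/4)

Computing each X[k]:
X[0] = -1
X[1] = -1+6i
X[2] = -1
X[3] = -1-6i

X = [-1, -1+6i, -1, -1-6i]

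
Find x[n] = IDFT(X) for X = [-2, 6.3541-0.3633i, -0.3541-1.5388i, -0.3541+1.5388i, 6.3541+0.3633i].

x[n] = (1/5) Σ(k=0 to 4) X[k] · e^(2πikn/5)

Computing each x[n]:
x[0] = 2
x[1] = 1
x[2] = -3
x[3] = -2
x[4] = 0

x = [2, 1, -3, -2, 0]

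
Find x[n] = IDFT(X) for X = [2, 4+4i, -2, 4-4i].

x[n] = (1/4) Σ(k=0 to 3) X[k] · e^(2πikn/4)

Computing each x[n]:
x[0] = 2
x[1] = -1
x[2] = -2
x[3] = 3

x = [2, -1, -2, 3]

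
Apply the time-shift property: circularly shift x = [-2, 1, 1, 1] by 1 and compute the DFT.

Time shift by 1: X_shifted[k] = ω_4^(1k) · X[k]
Shifted x = [1, -2, 1, 1]

DFT(x[n-1]) = [1, 3i, 3, -3i]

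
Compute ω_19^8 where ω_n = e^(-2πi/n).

ω_19^8 = e^(-2πi·8/19)
= cos(-2π·8/19) + i·sin(-2π·8/19)
= cos(-16π/19) + i·sin(-16π/19)

ω_19^8 = cos(-16π/19) + i·sin(-16π/19) = -0.8795-0.4759i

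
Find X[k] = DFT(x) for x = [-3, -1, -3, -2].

X[k] = Σ(n=0 to 3) x[n] · ω_4^(nk)
where ω_4 = e^(-2πi/4)

Computing each X[k]:
X[0] = -9
X[1] = -1i
X[2] = -3
X[3] = 1i

X = [-9, -1i, -3, 1i]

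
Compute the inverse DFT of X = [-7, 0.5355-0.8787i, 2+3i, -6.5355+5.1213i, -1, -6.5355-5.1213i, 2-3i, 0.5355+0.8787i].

x[n] = (1/8) Σ(k=0 to 7) X[k] · e^(2πikn/8)

Computing each x[n]:
x[0] = -2
x[1] = -1
x[2] = 0
x[3] = -2
x[4] = 1
x[5] = -2
x[6] = -3
x[7] = 2

x = [-2, -1, 0, -2, 1, -2, -3, 2]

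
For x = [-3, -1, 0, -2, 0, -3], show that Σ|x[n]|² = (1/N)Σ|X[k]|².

Time domain:
Σ|x[n]|² = |-3|² + |-1|² + |0|² + |-2|² + |0|² + |-3|² = 23.0000

Frequency domain:
(1/6)Σ|X[k]|² = (1/6)(|-9|² + |-3.0000-1.7321i|² + |-3.0000-1.7321i|² + |3|² + |-3.0000+1.7321i|² + |-3.0000+1.7321i|²) = (1/6)·138.0000 = 23.0000

Both sides agree, confirming Parseval's theorem.

Σ|x[n]|² = (1/N)Σ|X[k]|² = 23.0000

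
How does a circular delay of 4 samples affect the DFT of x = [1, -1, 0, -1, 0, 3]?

Time shift by 4: X_shifted[k] = ω_6^(4k) · X[k]
Shifted x = [0, -1, 0, 3, 1, -1]

DFT(x[n-4]) = [2, -4.5000+0.8660i, 3.5000-0.8660i, 0, 3.5000+0.8660i, -4.5000-0.8660i]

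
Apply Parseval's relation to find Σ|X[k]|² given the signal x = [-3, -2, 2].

Parseval: Σ|x[n]|² = (1/N)Σ|X[k]|², so Σ|X[k]|² = N·Σ|x[n]|² = 3·17.0000

Σ|X[k]|² = N·Σ|x[n]|² = 3·17.0000 = 51.0000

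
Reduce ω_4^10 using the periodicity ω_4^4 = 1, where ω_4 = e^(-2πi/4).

Since ω_4^4 = 1, powers reduce modulo 4.
10 mod 4 = 2
So ω_4^10 = ω_4^2 = e^(-2πi·2/4)

ω_4^10 = ω_4^2 = -1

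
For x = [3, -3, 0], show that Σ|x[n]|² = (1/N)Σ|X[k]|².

Time domain:
Σ|x[n]|² = |3|² + |-3|² + |0|² = 18.0000

Frequency domain:
(1/3)Σ|X[k]|² = (1/3)(|0|² + |4.5000+2.5981i|² + |4.5000-2.5981i|²) = (1/3)·54.0000 = 18.0000

Both sides agree, confirming Parseval's theorem.

Σ|x[n]|² = (1/N)Σ|X[k]|² = 18.0000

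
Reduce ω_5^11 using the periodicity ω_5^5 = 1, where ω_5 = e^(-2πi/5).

Since ω_5^5 = 1, powers reduce modulo 5.
11 mod 5 = 1
So ω_5^11 = ω_5^1 = e^(-2πi·1/5)

ω_5^11 = ω_5^1 = 0.3090-0.9511i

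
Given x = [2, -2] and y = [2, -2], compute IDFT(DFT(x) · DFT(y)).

(x ⊛ y)[n] = Σ(m=0 to 1) x[m] · y[(n-m) mod 2]

Computing each output sample:
(x ⊛ y)[0] = 8
(x ⊛ y)[1] = -8

x ⊛ y = [8, -8]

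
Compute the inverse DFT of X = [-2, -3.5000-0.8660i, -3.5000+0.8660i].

x[n] = (1/3) Σ(k=0 to 2) X[k] · e^(2πikn/3)

Computing each x[n]:
x[0] = -3
x[1] = 1
x[2] = 0

x = [-3, 1, 0]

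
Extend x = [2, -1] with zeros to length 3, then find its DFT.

Original 2-point DFT: [1, 3]
Zero-padded 3-point DFT provides frequency interpolation.

DFT_3([x, 0, ...]) = [1, 2.5000+0.8660i, 2.5000-0.8660i]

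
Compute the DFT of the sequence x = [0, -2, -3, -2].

X[k] = Σ(n=0 to 3) x[n] · ω_4^(nk)
where ω_4 = e^(-2πi/4)

Computing each X[k]:
X[0] = -7
X[1] = 3
X[2] = 1
X[3] = 3

X = [-7, 3, 1, 3]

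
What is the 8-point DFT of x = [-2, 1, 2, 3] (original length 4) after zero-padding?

Original 4-point DFT: [4, -4+2i, -4, -4-2i]
Zero-padded 8-point DFT provides frequency interpolation.

DFT_8([x, 0, ...]) = [4, -3.4142-4.8284i, -4+2i, -0.5858-0.8284i, -4, -0.5858+0.8284i, -4-2i, -3.4142+4.8284i]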